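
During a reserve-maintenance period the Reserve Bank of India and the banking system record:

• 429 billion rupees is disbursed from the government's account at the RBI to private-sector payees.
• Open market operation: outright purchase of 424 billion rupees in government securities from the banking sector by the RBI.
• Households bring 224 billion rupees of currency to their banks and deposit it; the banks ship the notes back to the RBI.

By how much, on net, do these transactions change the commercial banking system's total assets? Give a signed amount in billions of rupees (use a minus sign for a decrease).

+653 billion

Government spending 429 billion rupees: bank balance sheets expand → +429B.
OMO purchase (from banks) 424 billion rupees: just an asset swap on bank balance sheets → 0.
Currency deposit 224 billion rupees: bank balance sheets expand → +224B.
Net: 429 + 0 + 224 = +653 billion.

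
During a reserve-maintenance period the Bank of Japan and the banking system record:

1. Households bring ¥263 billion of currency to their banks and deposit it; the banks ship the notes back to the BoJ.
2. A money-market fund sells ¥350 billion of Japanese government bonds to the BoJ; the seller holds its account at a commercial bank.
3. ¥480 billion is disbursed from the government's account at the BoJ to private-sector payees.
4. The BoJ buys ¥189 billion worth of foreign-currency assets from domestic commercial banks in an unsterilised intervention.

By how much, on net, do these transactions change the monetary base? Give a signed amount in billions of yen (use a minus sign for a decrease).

BoJ balance sheet:
  Assets:      Securities +¥350B, Foreign assets +¥189B
  Liabilities: Bank reserves +¥1282B, Currency in circulation −¥263B, Government deposits −¥480B
Commercial banking system:
  Assets:      Reserves at CB +¥1282B, Foreign assets −¥189B
  Liabilities: Checkable deposits +¥1093B
Monetary base = currency + reserves: −¥263B + (+¥1282B) = +¥1019 billion.

+¥1019 billion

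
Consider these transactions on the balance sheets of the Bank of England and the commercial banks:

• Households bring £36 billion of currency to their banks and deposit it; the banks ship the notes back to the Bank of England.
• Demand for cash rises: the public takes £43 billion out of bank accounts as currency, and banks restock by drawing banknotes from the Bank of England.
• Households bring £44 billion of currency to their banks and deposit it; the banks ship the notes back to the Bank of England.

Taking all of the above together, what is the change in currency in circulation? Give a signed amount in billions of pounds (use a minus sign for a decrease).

-£37 billion

Currency deposit £36 billion: notes return to the central bank → −£36B.
Currency withdrawal £43 billion: notes leave the central bank → +£43B.
Currency deposit £44 billion: notes return to the central bank → −£44B.
Net: −36 + 43 − 44 = -£37 billion.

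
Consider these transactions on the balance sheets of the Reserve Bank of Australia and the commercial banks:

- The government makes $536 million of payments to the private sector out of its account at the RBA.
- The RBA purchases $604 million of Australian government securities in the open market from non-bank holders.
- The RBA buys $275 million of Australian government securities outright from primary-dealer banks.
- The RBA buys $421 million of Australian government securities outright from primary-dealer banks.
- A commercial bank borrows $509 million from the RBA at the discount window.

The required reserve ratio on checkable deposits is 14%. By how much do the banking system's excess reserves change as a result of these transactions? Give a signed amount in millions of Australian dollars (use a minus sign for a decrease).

Government spending $536 million: reserves +$536M, deposits +$536M.
Asset purchase (from non-banks) $604 million: reserves +$604M, deposits +$604M.
OMO purchase (from banks) $275 million: reserves +$275M, deposits 0.
OMO purchase (from banks) $421 million: reserves +$421M, deposits 0.
Discount-window loan $509 million: reserves +$509M, deposits 0.
Totals: Δreserves = +$2345M, Δdeposits = +$1140M.
Δrequired reserves = 14% × +$1140M = +$159.6M.
Δexcess reserves = Δreserves − Δrequired = +$2345M − (+$159.6M) = +$2185.4 million.

+$2185.4 million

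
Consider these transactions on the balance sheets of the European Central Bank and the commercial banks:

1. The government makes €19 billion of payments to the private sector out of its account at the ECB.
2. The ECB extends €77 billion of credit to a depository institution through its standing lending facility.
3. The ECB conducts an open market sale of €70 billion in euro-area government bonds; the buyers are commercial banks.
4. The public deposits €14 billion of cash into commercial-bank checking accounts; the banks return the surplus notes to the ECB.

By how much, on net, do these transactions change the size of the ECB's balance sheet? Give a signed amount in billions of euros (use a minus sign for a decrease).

+€7 billion

Government spending €19 billion: only the composition of liabilities changes → 0.
Discount-window loan €77 billion: an ECB asset is acquired → +€77B.
OMO sale (to banks) €70 billion: an ECB asset is shed → −€70B.
Currency deposit €14 billion: only the composition of liabilities changes → 0.
Net: 0 + 77 − 70 + 0 = +€7 billion.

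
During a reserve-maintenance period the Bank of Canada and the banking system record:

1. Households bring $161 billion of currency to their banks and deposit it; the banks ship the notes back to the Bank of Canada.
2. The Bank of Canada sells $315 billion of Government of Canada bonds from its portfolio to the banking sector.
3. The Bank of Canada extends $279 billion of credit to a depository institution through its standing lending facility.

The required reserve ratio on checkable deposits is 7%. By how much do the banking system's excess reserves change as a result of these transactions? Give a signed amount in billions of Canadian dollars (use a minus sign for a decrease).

+$113.73 billion

Currency deposit $161 billion: reserves +$161B, deposits +$161B.
OMO sale (to banks) $315 billion: reserves −$315B, deposits 0.
Discount-window loan $279 billion: reserves +$279B, deposits 0.
Totals: Δreserves = +$125B, Δdeposits = +$161B.
Δrequired reserves = 7% × +$161B = +$11.27B.
Δexcess reserves = Δreserves − Δrequired = +$125B − (+$11.27B) = +$113.73 billion.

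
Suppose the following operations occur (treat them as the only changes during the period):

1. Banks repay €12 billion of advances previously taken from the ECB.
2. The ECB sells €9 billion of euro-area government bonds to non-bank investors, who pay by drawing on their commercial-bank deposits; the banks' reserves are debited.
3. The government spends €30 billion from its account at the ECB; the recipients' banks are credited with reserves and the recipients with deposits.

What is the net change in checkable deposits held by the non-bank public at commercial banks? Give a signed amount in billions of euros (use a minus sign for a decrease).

Discount-window repayment €12 billion: the counterparty is a bank, so public deposits are unchanged → 0.
Asset sale (to non-banks) €9 billion: non-bank counterparties' bank balances fall → −€9B.
Government spending €30 billion: non-bank counterparties' bank balances rise → +€30B.
Net: 0 − 9 + 30 = +€21 billion.

+€21 billion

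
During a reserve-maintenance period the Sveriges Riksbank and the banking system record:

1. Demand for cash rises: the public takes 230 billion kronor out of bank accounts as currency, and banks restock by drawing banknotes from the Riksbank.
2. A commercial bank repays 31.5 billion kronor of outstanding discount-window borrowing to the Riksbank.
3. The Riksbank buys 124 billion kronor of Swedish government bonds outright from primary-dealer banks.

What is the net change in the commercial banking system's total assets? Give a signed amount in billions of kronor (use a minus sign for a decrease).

-261.5 billion

Currency withdrawal 230 billion kronor: bank balance sheets shrink → −230B.
Discount-window repayment 31.5 billion kronor: bank balance sheets shrink → −31.5B.
OMO purchase (from banks) 124 billion kronor: just an asset swap on bank balance sheets → 0.
Net: −230 − 31.5 + 0 = -261.5 billion.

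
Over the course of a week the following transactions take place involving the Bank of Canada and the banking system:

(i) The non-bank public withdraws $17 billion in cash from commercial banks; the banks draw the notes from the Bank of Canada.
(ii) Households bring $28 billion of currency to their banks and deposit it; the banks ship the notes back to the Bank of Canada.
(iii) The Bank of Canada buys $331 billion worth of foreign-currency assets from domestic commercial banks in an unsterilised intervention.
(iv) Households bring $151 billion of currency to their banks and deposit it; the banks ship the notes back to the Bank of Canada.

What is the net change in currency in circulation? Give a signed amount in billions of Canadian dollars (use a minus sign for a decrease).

-$162 billion

Bank of Canada balance sheet:
  Assets:      Foreign assets +$331B
  Liabilities: Bank reserves +$493B, Currency in circulation −$162B
So the change in currency in circulation is -$162 billion.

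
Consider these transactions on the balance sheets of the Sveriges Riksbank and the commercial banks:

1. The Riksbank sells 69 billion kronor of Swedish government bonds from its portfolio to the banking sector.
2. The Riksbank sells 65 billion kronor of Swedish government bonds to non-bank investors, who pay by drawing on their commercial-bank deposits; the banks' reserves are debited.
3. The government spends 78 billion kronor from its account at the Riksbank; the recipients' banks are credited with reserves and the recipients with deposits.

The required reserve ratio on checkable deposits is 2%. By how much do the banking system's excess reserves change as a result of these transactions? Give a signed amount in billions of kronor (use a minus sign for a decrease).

-56.26 billion

OMO sale (to banks) 69 billion kronor: reserves −69B, deposits 0.
Asset sale (to non-banks) 65 billion kronor: reserves −65B, deposits −65B.
Government spending 78 billion kronor: reserves +78B, deposits +78B.
Totals: Δreserves = −56B, Δdeposits = +13B.
Δrequired reserves = 2% × +13B = +0.26B.
Δexcess reserves = Δreserves − Δrequired = −56B − (+0.26B) = -56.26 billion.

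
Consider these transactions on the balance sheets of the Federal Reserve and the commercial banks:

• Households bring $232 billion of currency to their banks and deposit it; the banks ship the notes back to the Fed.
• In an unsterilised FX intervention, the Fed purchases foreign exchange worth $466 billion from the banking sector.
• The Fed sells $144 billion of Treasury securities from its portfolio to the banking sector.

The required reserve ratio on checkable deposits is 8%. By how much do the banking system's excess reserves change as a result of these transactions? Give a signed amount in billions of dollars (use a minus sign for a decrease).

+$535.44 billion

Currency deposit $232 billion: reserves +$232B, deposits +$232B.
FX purchase $466 billion: reserves +$466B, deposits 0.
OMO sale (to banks) $144 billion: reserves −$144B, deposits 0.
Totals: Δreserves = +$554B, Δdeposits = +$232B.
Δrequired reserves = 8% × +$232B = +$18.56B.
Δexcess reserves = Δreserves − Δrequired = +$554B − (+$18.56B) = +$535.44 billion.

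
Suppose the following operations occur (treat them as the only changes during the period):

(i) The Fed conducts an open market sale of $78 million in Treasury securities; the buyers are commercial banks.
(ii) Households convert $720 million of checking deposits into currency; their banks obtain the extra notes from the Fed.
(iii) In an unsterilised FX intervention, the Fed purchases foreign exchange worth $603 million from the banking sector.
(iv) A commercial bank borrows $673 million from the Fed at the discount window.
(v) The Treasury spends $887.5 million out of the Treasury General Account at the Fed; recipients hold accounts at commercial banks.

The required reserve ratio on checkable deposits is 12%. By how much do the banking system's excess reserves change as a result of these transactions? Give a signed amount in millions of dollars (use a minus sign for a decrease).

+$1345.4 million

OMO sale (to banks) $78 million: reserves −$78M, deposits 0.
Currency withdrawal $720 million: reserves −$720M, deposits −$720M.
FX purchase $603 million: reserves +$603M, deposits 0.
Discount-window loan $673 million: reserves +$673M, deposits 0.
Government spending $887.5 million: reserves +$887.5M, deposits +$887.5M.
Totals: Δreserves = +$1365.5M, Δdeposits = +$167.5M.
Δrequired reserves = 12% × +$167.5M = +$20.1M.
Δexcess reserves = Δreserves − Δrequired = +$1365.5M − (+$20.1M) = +$1345.4 million.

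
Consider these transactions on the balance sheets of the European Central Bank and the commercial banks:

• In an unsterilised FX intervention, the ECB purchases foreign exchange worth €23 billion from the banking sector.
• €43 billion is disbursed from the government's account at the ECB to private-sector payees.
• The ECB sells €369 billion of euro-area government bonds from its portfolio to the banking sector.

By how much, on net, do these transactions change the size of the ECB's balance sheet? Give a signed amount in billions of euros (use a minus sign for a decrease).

FX purchase €23 billion: an ECB asset is acquired → +€23B.
Government spending €43 billion: only the composition of liabilities changes → 0.
OMO sale (to banks) €369 billion: an ECB asset is shed → −€369B.
Net: 23 + 0 − 369 = -€346 billion.

-€346 billion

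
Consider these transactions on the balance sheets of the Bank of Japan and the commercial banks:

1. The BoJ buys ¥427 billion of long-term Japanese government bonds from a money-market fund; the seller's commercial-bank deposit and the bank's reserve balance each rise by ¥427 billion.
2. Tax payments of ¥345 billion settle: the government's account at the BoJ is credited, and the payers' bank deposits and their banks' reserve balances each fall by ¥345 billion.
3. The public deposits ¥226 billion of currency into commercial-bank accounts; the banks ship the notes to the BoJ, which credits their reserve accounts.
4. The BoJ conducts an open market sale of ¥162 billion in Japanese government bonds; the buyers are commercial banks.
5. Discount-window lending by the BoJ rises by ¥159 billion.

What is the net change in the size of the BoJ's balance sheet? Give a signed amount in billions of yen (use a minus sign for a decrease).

BoJ balance sheet:
  Assets:      Securities +¥265B, Loans to banks +¥159B
  Liabilities: Bank reserves +¥305B, Currency in circulation −¥226B, Government deposits +¥345B
Commercial banking system:
  Assets:      Reserves at CB +¥305B, Securities +¥162B
  Liabilities: Checkable deposits +¥308B, Borrowings from CB +¥159B
Change in total BoJ assets = +¥424 billion.

+¥424 billion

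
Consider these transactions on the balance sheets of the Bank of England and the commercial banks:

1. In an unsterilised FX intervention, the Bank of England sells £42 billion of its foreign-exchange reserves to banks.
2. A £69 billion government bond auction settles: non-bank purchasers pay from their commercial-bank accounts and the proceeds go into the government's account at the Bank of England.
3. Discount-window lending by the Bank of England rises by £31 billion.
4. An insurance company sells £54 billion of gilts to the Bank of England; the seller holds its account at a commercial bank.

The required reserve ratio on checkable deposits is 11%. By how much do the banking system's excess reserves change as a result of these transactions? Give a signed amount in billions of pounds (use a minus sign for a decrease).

-£24.35 billion

FX sale £42 billion: reserves −£42B, deposits 0.
Government account inflow £69 billion: reserves −£69B, deposits −£69B.
Discount-window loan £31 billion: reserves +£31B, deposits 0.
Asset purchase (from non-banks) £54 billion: reserves +£54B, deposits +£54B.
Totals: Δreserves = −£26B, Δdeposits = −£15B.
Δrequired reserves = 11% × −£15B = −£1.65B.
Δexcess reserves = Δreserves − Δrequired = −£26B − (−£1.65B) = -£24.35 billion.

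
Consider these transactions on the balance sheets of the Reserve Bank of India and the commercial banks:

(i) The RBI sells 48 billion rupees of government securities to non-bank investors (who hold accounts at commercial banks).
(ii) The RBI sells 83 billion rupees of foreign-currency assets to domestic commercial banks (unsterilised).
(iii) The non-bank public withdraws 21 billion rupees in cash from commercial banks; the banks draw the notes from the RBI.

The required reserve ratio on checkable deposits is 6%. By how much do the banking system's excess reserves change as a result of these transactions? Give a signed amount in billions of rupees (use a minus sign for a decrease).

-147.86 billion

Asset sale (to non-banks) 48 billion rupees: reserves −48B, deposits −48B.
FX sale 83 billion rupees: reserves −83B, deposits 0.
Currency withdrawal 21 billion rupees: reserves −21B, deposits −21B.
Totals: Δreserves = −152B, Δdeposits = −69B.
Δrequired reserves = 6% × −69B = −4.14B.
Δexcess reserves = Δreserves − Δrequired = −152B − (−4.14B) = -147.86 billion.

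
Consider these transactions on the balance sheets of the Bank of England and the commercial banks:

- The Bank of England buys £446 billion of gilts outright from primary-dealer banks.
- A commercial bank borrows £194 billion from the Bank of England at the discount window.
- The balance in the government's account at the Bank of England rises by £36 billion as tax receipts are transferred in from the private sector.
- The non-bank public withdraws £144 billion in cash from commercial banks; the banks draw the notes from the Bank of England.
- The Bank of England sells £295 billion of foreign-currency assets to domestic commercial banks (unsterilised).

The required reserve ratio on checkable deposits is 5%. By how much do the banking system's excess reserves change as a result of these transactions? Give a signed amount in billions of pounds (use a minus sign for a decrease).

+£174 billion

OMO purchase (from banks) £446 billion: reserves +£446B, deposits 0.
Discount-window loan £194 billion: reserves +£194B, deposits 0.
Government account inflow £36 billion: reserves −£36B, deposits −£36B.
Currency withdrawal £144 billion: reserves −£144B, deposits −£144B.
FX sale £295 billion: reserves −£295B, deposits 0.
Totals: Δreserves = +£165B, Δdeposits = −£180B.
Δrequired reserves = 5% × −£180B = −£9B.
Δexcess reserves = Δreserves − Δrequired = +£165B − (−£9B) = +£174 billion.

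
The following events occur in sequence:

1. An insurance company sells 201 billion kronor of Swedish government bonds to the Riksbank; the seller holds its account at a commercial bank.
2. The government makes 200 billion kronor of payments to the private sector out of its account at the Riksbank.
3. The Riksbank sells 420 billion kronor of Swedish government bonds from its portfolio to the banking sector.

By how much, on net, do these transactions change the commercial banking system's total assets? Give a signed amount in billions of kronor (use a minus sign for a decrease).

Riksbank balance sheet:
  Assets:      Securities −219B
  Liabilities: Bank reserves −19B, Government deposits −200B
Commercial banking system:
  Assets:      Reserves at CB −19B, Securities +420B
  Liabilities: Checkable deposits +401B
Change in total bank assets = +401 billion.

+401 billion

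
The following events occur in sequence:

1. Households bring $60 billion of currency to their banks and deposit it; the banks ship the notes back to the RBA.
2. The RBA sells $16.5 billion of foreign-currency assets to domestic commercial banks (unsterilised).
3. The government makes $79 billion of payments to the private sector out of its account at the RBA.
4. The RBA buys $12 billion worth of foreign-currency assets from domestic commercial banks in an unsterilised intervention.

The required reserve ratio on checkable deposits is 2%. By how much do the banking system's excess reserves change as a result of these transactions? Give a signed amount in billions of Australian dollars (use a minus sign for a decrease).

Currency deposit $60 billion: reserves +$60B, deposits +$60B.
FX sale $16.5 billion: reserves −$16.5B, deposits 0.
Government spending $79 billion: reserves +$79B, deposits +$79B.
FX purchase $12 billion: reserves +$12B, deposits 0.
Totals: Δreserves = +$134.5B, Δdeposits = +$139B.
Δrequired reserves = 2% × +$139B = +$2.78B.
Δexcess reserves = Δreserves − Δrequired = +$134.5B − (+$2.78B) = +$131.72 billion.

+$131.72 billion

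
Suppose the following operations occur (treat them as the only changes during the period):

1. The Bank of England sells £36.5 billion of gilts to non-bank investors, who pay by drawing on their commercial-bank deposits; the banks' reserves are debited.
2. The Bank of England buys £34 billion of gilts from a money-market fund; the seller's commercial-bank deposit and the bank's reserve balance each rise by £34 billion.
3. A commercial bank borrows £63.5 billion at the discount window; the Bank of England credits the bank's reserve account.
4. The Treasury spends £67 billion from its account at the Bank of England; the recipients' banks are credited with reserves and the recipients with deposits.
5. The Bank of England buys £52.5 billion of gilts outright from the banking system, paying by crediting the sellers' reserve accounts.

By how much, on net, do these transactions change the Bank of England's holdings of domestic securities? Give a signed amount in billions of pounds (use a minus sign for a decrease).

+£50 billion

Bank of England balance sheet:
  Assets:      Securities +£50B, Loans to banks +£63.5B
  Liabilities: Bank reserves +£180.5B, Government deposits −£67B
So the change in the Bank of England's holdings of domestic securities is +£50 billion.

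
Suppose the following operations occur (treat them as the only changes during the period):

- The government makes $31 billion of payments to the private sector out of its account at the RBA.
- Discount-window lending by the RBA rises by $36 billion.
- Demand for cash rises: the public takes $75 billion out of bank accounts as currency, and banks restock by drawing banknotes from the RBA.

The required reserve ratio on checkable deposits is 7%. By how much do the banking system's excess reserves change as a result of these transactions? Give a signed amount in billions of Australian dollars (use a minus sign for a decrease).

Government spending $31 billion: reserves +$31B, deposits +$31B.
Discount-window loan $36 billion: reserves +$36B, deposits 0.
Currency withdrawal $75 billion: reserves −$75B, deposits −$75B.
Totals: Δreserves = −$8B, Δdeposits = −$44B.
Δrequired reserves = 7% × −$44B = −$3.08B.
Δexcess reserves = Δreserves − Δrequired = −$8B − (−$3.08B) = -$4.92 billion.

-$4.92 billion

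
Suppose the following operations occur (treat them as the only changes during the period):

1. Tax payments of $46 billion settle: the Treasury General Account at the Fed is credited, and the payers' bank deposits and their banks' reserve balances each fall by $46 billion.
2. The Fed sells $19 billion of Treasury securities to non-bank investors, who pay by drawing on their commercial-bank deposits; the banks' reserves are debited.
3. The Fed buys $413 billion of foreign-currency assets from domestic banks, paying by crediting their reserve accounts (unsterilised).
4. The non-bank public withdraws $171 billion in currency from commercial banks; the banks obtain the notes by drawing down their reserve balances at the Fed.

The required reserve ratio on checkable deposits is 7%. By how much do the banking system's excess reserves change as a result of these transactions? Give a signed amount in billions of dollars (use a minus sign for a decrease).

Government account inflow $46 billion: reserves −$46B, deposits −$46B.
Asset sale (to non-banks) $19 billion: reserves −$19B, deposits −$19B.
FX purchase $413 billion: reserves +$413B, deposits 0.
Currency withdrawal $171 billion: reserves −$171B, deposits −$171B.
Totals: Δreserves = +$177B, Δdeposits = −$236B.
Δrequired reserves = 7% × −$236B = −$16.52B.
Δexcess reserves = Δreserves − Δrequired = +$177B − (−$16.52B) = +$193.52 billion.

+$193.52 billion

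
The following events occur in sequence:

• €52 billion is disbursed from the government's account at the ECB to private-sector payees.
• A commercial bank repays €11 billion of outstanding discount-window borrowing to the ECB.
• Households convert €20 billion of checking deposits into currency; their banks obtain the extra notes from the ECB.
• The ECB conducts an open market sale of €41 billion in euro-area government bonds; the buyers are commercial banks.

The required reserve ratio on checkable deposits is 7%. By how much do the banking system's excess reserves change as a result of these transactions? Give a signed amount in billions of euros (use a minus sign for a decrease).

Government spending €52 billion: reserves +€52B, deposits +€52B.
Discount-window repayment €11 billion: reserves −€11B, deposits 0.
Currency withdrawal €20 billion: reserves −€20B, deposits −€20B.
OMO sale (to banks) €41 billion: reserves −€41B, deposits 0.
Totals: Δreserves = −€20B, Δdeposits = +€32B.
Δrequired reserves = 7% × +€32B = +€2.24B.
Δexcess reserves = Δreserves − Δrequired = −€20B − (+€2.24B) = -€22.24 billion.

-€22.24 billion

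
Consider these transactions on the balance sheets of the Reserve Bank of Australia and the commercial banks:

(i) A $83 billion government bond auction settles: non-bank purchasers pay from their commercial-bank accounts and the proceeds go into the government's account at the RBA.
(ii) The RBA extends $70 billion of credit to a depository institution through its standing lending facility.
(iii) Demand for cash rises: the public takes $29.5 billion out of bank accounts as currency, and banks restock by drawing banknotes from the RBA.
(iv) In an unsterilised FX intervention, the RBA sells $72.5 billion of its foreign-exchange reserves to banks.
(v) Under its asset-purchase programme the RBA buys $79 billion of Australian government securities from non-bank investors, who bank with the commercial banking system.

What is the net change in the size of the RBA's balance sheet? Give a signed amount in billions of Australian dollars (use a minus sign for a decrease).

RBA balance sheet:
  Assets:      Securities +$79B, Loans to banks +$70B, Foreign assets −$72.5B
  Liabilities: Bank reserves −$36B, Currency in circulation +$29.5B, Government deposits +$83B
Commercial banking system:
  Assets:      Reserves at CB −$36B, Foreign assets +$72.5B
  Liabilities: Checkable deposits −$33.5B, Borrowings from CB +$70B
Change in total RBA assets = +$76.5 billion.

+$76.5 billion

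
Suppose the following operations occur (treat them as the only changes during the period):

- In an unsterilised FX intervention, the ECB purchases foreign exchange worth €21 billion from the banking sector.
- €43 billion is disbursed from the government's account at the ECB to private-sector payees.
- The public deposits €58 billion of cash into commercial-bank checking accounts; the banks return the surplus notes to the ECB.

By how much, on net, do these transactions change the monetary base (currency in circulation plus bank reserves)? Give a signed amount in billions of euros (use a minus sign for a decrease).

FX purchase €21 billion: ECB balance sheet expands → +€21B.
Government spending €43 billion: a non-base liability converts back to reserves → +€43B.
Currency deposit €58 billion: just a shift between currency and reserves — both are base money → 0.
Net: 21 + 43 + 0 = +€64 billion.

+€64 billion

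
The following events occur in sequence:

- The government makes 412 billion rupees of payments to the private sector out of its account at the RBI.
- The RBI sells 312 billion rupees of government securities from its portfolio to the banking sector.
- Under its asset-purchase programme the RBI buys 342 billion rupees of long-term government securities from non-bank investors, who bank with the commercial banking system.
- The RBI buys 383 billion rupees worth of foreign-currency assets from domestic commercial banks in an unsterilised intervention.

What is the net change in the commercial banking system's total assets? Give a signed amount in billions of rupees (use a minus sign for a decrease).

+754 billion

Government spending 412 billion rupees: bank balance sheets expand → +412B.
OMO sale (to banks) 312 billion rupees: just an asset swap on bank balance sheets → 0.
Asset purchase (from non-banks) 342 billion rupees: bank balance sheets expand → +342B.
FX purchase 383 billion rupees: just an asset swap on bank balance sheets → 0.
Net: 412 + 0 + 342 + 0 = +754 billion.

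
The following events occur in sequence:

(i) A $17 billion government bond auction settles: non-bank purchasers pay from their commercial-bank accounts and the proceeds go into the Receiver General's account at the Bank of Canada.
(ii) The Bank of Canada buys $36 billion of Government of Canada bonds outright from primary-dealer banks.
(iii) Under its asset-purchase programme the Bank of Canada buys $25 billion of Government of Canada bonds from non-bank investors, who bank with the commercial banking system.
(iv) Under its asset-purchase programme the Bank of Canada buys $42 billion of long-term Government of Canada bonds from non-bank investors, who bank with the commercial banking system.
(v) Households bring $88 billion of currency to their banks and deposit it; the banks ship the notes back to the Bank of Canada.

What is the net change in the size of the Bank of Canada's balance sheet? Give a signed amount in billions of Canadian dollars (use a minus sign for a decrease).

Bank of Canada balance sheet:
  Assets:      Securities +$103B
  Liabilities: Bank reserves +$174B, Currency in circulation −$88B, Government deposits +$17B
Commercial banking system:
  Assets:      Reserves at CB +$174B, Securities −$36B
  Liabilities: Checkable deposits +$138B
Change in total Bank of Canada assets = +$103 billion.

+$103 billion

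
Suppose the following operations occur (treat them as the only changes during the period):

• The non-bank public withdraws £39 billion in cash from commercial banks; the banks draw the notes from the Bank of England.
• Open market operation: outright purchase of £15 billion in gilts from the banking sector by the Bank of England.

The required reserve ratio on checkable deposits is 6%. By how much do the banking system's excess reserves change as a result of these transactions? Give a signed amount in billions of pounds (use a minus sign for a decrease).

Currency withdrawal £39 billion: reserves −£39B, deposits −£39B.
OMO purchase (from banks) £15 billion: reserves +£15B, deposits 0.
Totals: Δreserves = −£24B, Δdeposits = −£39B.
Δrequired reserves = 6% × −£39B = −£2.34B.
Δexcess reserves = Δreserves − Δrequired = −£24B − (−£2.34B) = -£21.66 billion.

-£21.66 billion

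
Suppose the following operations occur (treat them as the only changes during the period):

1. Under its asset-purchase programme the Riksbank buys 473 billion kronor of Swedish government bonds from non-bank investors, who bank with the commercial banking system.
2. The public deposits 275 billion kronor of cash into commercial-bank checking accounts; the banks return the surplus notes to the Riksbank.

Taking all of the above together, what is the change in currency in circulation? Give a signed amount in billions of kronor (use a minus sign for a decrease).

-275 billion

Asset purchase (from non-banks) 473 billion kronor: no currency enters or leaves circulation → 0.
Currency deposit 275 billion kronor: notes return to the central bank → −275B.
Net: 0 − 275 = -275 billion.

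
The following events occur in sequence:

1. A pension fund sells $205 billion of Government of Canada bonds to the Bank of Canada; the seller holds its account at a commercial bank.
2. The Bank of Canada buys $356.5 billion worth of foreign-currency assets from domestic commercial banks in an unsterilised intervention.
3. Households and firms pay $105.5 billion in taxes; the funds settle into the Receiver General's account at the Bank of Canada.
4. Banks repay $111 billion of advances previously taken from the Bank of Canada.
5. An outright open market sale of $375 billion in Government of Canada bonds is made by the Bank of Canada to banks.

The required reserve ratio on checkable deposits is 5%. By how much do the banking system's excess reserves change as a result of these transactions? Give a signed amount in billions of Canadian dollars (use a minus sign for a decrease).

Asset purchase (from non-banks) $205 billion: reserves +$205B, deposits +$205B.
FX purchase $356.5 billion: reserves +$356.5B, deposits 0.
Government account inflow $105.5 billion: reserves −$105.5B, deposits −$105.5B.
Discount-window repayment $111 billion: reserves −$111B, deposits 0.
OMO sale (to banks) $375 billion: reserves −$375B, deposits 0.
Totals: Δreserves = −$30B, Δdeposits = +$99.5B.
Δrequired reserves = 5% × +$99.5B = +$4.975B.
Δexcess reserves = Δreserves − Δrequired = −$30B − (+$4.975B) = -$34.975 billion.

-$34.975 billion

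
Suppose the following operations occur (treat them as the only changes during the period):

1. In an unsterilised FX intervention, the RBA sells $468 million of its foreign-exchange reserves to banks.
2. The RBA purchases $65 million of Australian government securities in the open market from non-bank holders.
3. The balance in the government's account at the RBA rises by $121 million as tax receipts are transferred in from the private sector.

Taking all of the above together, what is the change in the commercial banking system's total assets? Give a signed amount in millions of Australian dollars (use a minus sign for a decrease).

-$56 million

RBA balance sheet:
  Assets:      Securities +$65M, Foreign assets −$468M
  Liabilities: Bank reserves −$524M, Government deposits +$121M
Commercial banking system:
  Assets:      Reserves at CB −$524M, Foreign assets +$468M
  Liabilities: Checkable deposits −$56M
Change in total bank assets = -$56 million.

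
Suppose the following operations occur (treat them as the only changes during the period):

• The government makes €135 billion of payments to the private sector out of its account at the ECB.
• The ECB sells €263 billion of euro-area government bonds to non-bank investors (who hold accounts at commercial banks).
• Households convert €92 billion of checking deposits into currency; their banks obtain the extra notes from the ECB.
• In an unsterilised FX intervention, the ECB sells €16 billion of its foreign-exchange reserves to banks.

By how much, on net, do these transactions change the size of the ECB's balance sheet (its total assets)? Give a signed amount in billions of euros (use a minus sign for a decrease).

ECB balance sheet:
  Assets:      Securities −€263B, Foreign assets −€16B
  Liabilities: Bank reserves −€236B, Currency in circulation +€92B, Government deposits −€135B
Commercial banking system:
  Assets:      Reserves at CB −€236B, Foreign assets +€16B
  Liabilities: Checkable deposits −€220B
Change in total ECB assets = -€279 billion.

-€279 billion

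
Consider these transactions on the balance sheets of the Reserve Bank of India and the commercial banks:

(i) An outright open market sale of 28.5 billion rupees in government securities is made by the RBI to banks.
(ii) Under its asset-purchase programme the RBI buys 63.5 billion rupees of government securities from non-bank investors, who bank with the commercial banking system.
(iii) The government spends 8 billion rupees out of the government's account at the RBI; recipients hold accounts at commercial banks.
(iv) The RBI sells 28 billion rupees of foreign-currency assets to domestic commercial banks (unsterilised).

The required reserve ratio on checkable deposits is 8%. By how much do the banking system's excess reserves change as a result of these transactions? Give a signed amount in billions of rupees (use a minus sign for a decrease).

+9.28 billion

OMO sale (to banks) 28.5 billion rupees: reserves −28.5B, deposits 0.
Asset purchase (from non-banks) 63.5 billion rupees: reserves +63.5B, deposits +63.5B.
Government spending 8 billion rupees: reserves +8B, deposits +8B.
FX sale 28 billion rupees: reserves −28B, deposits 0.
Totals: Δreserves = +15B, Δdeposits = +71.5B.
Δrequired reserves = 8% × +71.5B = +5.72B.
Δexcess reserves = Δreserves − Δrequired = +15B − (+5.72B) = +9.28 billion.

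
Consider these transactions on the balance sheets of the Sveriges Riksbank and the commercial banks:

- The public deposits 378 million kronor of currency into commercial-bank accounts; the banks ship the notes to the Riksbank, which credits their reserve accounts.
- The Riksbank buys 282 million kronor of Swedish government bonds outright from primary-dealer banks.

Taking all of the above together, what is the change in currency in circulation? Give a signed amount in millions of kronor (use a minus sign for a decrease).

-378 million

Riksbank balance sheet:
  Assets:      Securities +282M
  Liabilities: Bank reserves +660M, Currency in circulation −378M
Commercial banking system:
  Assets:      Reserves at CB +660M, Securities −282M
  Liabilities: Checkable deposits +378M
So the change in currency in circulation is -378 million.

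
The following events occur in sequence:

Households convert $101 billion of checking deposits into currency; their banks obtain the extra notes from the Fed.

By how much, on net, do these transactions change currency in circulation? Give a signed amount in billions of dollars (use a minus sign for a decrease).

Currency withdrawal $101 billion: notes leave the central bank → +$101B.

+$101 billion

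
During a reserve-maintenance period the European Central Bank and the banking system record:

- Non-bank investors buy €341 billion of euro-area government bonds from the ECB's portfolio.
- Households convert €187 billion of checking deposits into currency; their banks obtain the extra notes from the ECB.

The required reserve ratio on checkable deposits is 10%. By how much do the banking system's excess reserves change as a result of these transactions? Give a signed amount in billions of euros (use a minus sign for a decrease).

-€475.2 billion

Asset sale (to non-banks) €341 billion: reserves −€341B, deposits −€341B.
Currency withdrawal €187 billion: reserves −€187B, deposits −€187B.
Totals: Δreserves = −€528B, Δdeposits = −€528B.
Δrequired reserves = 10% × −€528B = −€52.8B.
Δexcess reserves = Δreserves − Δrequired = −€528B − (−€52.8B) = -€475.2 billion.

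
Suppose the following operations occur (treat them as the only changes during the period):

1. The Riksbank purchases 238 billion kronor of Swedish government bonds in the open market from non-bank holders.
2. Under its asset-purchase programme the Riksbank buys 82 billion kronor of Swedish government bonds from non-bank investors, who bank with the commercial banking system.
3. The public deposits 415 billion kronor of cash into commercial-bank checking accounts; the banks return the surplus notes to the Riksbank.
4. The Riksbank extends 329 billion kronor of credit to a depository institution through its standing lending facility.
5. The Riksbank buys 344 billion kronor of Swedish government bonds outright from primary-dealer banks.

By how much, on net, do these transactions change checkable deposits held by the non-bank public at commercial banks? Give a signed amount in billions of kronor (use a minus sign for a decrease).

Riksbank balance sheet:
  Assets:      Securities +664B, Loans to banks +329B
  Liabilities: Bank reserves +1408B, Currency in circulation −415B
Commercial banking system:
  Assets:      Reserves at CB +1408B, Securities −344B
  Liabilities: Checkable deposits +735B, Borrowings from CB +329B
So the change in checkable deposits held by the non-bank public at commercial banks is +735 billion.

+735 billion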